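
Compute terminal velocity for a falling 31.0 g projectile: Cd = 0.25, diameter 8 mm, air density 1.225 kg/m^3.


A = pi*(d/2)^2 = pi*(8/2000)^2 = 5.02655e-05 m^2
vt = sqrt(2mg/(Cd*rho*A)) = sqrt(2*0.031*9.81/(0.25 * 1.225 * 5.02655e-05)) = 198.8 m/s

198.8 m/s


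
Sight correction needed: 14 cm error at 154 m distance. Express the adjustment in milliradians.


1 mrad subtends 1 cm per 10 m of range, so adj = error_cm / (dist_m / 10) = 14 / (154/10) = 0.9091 mrad

0.9091 mrad


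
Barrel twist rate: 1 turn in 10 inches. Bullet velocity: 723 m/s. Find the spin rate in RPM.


twist_m = 10*0.0254 = 0.254 m
spin = v/twist = 723/0.254 = 2846.457 rev/s
RPM = spin*60 = 2846.457*60 ≈ 170787 RPM

170787 RPM


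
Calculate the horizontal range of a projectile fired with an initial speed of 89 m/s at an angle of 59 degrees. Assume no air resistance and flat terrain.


R = v0^2 * sin(2*theta) / g = 89^2 * sin(2*59°) / 9.81 = 712.9 m

712.9 m


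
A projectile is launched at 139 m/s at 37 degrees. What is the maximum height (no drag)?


H = (v0*sin(theta))^2 / (2g) = (139*sin(37°))^2 / (2*9.81) = 356.7 m

356.7 m


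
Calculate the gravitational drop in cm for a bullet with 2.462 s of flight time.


drop = 0.5*g*t^2 = 0.5*9.81*2.462^2 = 29.7314 m ≈ 2973 cm

2973 cm


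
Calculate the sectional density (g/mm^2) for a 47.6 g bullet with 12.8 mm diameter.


SD = m/d^2 = 47.6/12.8^2 = 0.2905 g/mm^2

0.2905 g/mm^2


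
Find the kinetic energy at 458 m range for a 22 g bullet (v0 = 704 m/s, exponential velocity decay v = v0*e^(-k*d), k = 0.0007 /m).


v = v0*exp(-k*d) = 704*exp(-0.0007*458) = 510.902 m/s
E = 0.5*m*v^2 = 0.5*0.022*510.902^2 = 2871 J

2871 J


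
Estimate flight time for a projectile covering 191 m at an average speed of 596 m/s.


t = d/v = 191/596 = 0.3205 s

0.3205 s


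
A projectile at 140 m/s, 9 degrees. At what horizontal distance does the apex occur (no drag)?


R = v0^2*sin(2*theta)/g = 140^2*sin(2*9°)/9.81 = 617.404 m
apex_dist = R/2 = 617.404/2 = 308.7 m

308.7 m


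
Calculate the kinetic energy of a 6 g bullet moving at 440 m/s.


E = 0.5*m*v^2 = 0.5*0.006*440^2 = 580.8 J

580.8 J


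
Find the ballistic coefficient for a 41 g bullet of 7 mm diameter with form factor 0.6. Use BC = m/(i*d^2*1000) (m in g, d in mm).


BC = m/(i*d^2*1000) = 41/(0.6 * 7^2 * 1000) = 0.001395

0.001395


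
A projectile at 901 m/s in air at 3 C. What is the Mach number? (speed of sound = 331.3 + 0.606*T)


a = 331.3 + 0.606*(3) = 333.118 m/s
M = v/a = 901/333.118 = 2.705

2.705


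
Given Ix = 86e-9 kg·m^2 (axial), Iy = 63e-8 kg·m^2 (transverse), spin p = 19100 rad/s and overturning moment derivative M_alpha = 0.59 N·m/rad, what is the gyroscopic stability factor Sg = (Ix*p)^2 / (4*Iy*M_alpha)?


Sg = Ix^2 * p^2 / (4 * Iy * M_alpha) = (86e-9)^2 * 19100^2 / (4 * 63e-8 * 0.59) = 1.815

1.815


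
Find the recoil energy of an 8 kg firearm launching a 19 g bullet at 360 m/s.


v_r = m_p*v_p/m_gun = 0.019*360/8 = 0.855 m/s, E_r = 0.5*m_gun*v_r^2 = 0.5*8*0.855^2 = 2.924 J

2.924 J


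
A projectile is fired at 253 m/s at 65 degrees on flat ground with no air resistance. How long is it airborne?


T = 2*v0*sin(theta)/g = 2*253*sin(65°)/9.81 = 46.75 s

46.75 s


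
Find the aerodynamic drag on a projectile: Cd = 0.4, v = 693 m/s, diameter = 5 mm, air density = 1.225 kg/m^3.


A = pi*(d/2)^2 = pi*(5/2000)^2 = 1.96350e-05 m^2
Fd = 0.5*Cd*rho*A*v^2 = 0.5*0.4*1.225*1.96350e-05*693^2 = 2.31 N

2.31 N


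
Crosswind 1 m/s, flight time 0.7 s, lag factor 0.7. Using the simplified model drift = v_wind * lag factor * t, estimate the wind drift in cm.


drift = v_wind * lag * t = 1 * 0.7 * 0.7 = 0.49 m ≈ 49 cm

49 cm


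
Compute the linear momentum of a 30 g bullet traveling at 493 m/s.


p = m*v = 0.03*493 = 14.79 kg·m/s

14.79 kg·m/s


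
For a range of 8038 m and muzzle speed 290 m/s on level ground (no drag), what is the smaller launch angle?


sin(2*theta) = R*g/v0^2 = 8038*9.81/290^2 = 0.937607, theta = arcsin(0.937607)/2 = 34.83°

34.83 degrees


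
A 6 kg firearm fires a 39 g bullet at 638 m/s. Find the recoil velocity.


v_recoil = m_p * v_p / m_gun = 0.039 * 638 / 6 = 4.147 m/s

4.147 m/s


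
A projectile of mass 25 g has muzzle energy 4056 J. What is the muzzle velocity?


v = sqrt(2*E/m) = sqrt(2*4056/0.025) = 569.6 m/s

569.6 m/s


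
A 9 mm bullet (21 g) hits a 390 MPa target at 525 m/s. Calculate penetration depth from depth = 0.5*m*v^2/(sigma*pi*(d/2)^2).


A = pi*(d/2)^2 = pi*(9/2)^2 = 63.6173 mm^2
E = 0.5*m*v^2 = 0.5*0.021*525^2 = 2894.06 J
depth = E/(sigma*A) = 2894.06 J / (390 MPa * 63.6173 mm^2) = 2894.06/(390 * 63.6173) m = 0.116646 m ≈ 116.6 mm

116.6 mm


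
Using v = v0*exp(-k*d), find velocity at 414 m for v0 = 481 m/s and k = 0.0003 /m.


v = v0*exp(-k*d) = 481*exp(-0.0003*414) = 424.8 m/s

424.8 m/s


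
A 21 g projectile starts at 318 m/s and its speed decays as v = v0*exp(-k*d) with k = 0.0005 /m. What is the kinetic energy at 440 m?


v = v0*exp(-k*d) = 318*exp(-0.0005*440) = 255.201 m/s
E = 0.5*m*v^2 = 0.5*0.021*255.201^2 = 683.8 J

683.8 J


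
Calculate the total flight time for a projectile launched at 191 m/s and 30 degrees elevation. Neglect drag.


T = 2*v0*sin(theta)/g = 2*191*sin(30°)/9.81 = 19.47 s

19.47 s


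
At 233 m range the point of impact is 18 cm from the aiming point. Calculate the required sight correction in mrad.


1 mrad subtends 1 cm per 10 m of range, so adj = error_cm / (dist_m / 10) = 18 / (233/10) = 0.7725 mrad

0.7725 mrad


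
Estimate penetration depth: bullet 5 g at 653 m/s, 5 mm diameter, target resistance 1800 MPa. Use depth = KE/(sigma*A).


A = pi*(d/2)^2 = pi*(5/2)^2 = 19.635 mm^2
E = 0.5*m*v^2 = 0.5*0.005*653^2 = 1066.02 J
depth = E/(sigma*A) = 1066.02 J / (1800 MPa * 19.635 mm^2) = 1066.02/(1800 * 19.635) m = 0.0301623 m ≈ 30.16 mm

30.16 mm


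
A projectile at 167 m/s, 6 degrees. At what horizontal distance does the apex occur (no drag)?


R = v0^2*sin(2*theta)/g = 167^2*sin(2*6°)/9.81 = 591.075 m
apex_dist = R/2 = 591.075/2 = 295.5 m

295.5 m


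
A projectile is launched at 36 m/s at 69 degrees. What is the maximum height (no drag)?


H = (v0*sin(theta))^2 / (2g) = (36*sin(69°))^2 / (2*9.81) = 57.57 m

57.57 m


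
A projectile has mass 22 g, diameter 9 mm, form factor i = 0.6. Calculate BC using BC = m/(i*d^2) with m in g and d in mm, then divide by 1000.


BC = m/(i*d^2*1000) = 22/(0.6 * 9^2 * 1000) = 0.0004527

0.0004527


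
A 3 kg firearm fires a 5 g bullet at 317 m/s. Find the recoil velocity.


v_recoil = m_p * v_p / m_gun = 0.005 * 317 / 3 = 0.5283 m/s

0.5283 m/s


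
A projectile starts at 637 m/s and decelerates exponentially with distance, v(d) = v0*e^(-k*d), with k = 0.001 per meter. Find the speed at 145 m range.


v = v0*exp(-k*d) = 637*exp(-0.001*145) = 551 m/s

551 m/s


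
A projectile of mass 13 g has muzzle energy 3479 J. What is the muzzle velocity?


v = sqrt(2*E/m) = sqrt(2*3479/0.013) = 731.6 m/s

731.6 m/s


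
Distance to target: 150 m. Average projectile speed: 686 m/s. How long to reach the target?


t = d/v = 150/686 = 0.2187 s

0.2187 s


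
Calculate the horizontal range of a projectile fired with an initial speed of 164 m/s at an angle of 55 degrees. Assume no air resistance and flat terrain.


R = v0^2 * sin(2*theta) / g = 164^2 * sin(2*55°) / 9.81 = 2576 m

2576 m


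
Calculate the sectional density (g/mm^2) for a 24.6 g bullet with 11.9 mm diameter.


SD = m/d^2 = 24.6/11.9^2 = 0.1737 g/mm^2

0.1737 g/mm^2


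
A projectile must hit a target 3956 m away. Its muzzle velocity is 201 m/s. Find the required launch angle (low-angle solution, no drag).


sin(2*theta) = R*g/v0^2 = 3956*9.81/201^2 = 0.960579, theta = arcsin(0.960579)/2 = 36.93°

36.93 degrees


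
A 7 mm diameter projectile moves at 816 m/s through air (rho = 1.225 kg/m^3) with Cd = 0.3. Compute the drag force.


A = pi*(d/2)^2 = pi*(7/2000)^2 = 3.84845e-05 m^2
Fd = 0.5*Cd*rho*A*v^2 = 0.5*0.3*1.225*3.84845e-05*816^2 = 4.709 N

4.709 N


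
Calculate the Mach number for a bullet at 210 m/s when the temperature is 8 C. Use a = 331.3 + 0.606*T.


a = 331.3 + 0.606*(8) = 336.148 m/s
M = v/a = 210/336.148 = 0.6247

0.6247


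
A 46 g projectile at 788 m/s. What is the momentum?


p = m*v = 0.046*788 = 36.25 kg·m/s

36.25 kg·m/s


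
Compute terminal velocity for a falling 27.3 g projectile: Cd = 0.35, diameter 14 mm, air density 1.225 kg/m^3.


A = pi*(d/2)^2 = pi*(14/2000)^2 = 1.53938e-04 m^2
vt = sqrt(2mg/(Cd*rho*A)) = sqrt(2*0.0273*9.81/(0.35 * 1.225 * 1.53938e-04)) = 90.09 m/s

90.09 m/s


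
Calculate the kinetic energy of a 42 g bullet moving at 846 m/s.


E = 0.5*m*v^2 = 0.5*0.042*846^2 = 15030 J

15030 J


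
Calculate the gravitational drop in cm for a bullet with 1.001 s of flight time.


drop = 0.5*g*t^2 = 0.5*9.81*1.001^2 = 4.91481 m ≈ 491.5 cm

491.5 cm


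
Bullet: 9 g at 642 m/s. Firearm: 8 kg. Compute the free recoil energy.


v_r = m_p*v_p/m_gun = 0.009*642/8 = 0.72225 m/s, E_r = 0.5*m_gun*v_r^2 = 0.5*8*0.72225^2 = 2.087 J

2.087 J


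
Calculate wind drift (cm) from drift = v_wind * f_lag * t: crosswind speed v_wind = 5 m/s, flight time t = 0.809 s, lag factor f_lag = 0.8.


drift = v_wind * lag * t = 5 * 0.8 * 0.809 = 3.236 m ≈ 323.6 cm

323.6 cm


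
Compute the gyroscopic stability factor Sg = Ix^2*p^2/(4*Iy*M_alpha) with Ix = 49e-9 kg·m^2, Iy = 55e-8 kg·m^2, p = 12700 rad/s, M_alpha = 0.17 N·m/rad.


Sg = Ix^2 * p^2 / (4 * Iy * M_alpha) = (49e-9)^2 * 12700^2 / (4 * 55e-8 * 0.17) = 1.035

1.035


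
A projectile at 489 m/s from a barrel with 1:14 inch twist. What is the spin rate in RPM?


twist_m = 14*0.0254 = 0.3556 m
spin = v/twist = 489/0.3556 = 1375.141 rev/s
RPM = spin*60 = 1375.141*60 ≈ 82508 RPM

82508 RPM


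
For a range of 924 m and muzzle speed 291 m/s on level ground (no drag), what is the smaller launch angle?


sin(2*theta) = R*g/v0^2 = 924*9.81/291^2 = 0.107042, theta = arcsin(0.107042)/2 = 3.072°

3.072 degrees


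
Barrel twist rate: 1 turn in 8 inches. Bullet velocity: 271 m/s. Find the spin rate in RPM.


twist_m = 8*0.0254 = 0.2032 m
spin = v/twist = 271/0.2032 = 1333.661 rev/s
RPM = spin*60 = 1333.661*60 ≈ 80020 RPM

80020 RPM


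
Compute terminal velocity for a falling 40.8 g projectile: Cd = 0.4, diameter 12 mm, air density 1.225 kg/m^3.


A = pi*(d/2)^2 = pi*(12/2000)^2 = 1.13097e-04 m^2
vt = sqrt(2mg/(Cd*rho*A)) = sqrt(2*0.0408*9.81/(0.4 * 1.225 * 1.13097e-04)) = 120.2 m/s

120.2 m/s


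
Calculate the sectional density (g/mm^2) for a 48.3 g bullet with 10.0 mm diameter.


SD = m/d^2 = 48.3/10.0^2 = 0.483 g/mm^2

0.483 g/mm^2


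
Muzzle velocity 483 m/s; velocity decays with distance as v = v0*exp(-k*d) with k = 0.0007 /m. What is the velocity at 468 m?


v = v0*exp(-k*d) = 483*exp(-0.0007*468) = 348.1 m/s

348.1 m/s


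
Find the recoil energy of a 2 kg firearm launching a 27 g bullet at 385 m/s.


v_r = m_p*v_p/m_gun = 0.027*385/2 = 5.1975 m/s, E_r = 0.5*m_gun*v_r^2 = 0.5*2*5.1975^2 = 27.01 J

27.01 J


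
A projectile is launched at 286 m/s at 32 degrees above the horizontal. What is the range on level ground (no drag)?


R = v0^2 * sin(2*theta) / g = 286^2 * sin(2*32°) / 9.81 = 7494 m

7494 m


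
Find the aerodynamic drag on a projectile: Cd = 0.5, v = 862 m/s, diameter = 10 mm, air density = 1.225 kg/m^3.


A = pi*(d/2)^2 = pi*(10/2000)^2 = 7.85398e-05 m^2
Fd = 0.5*Cd*rho*A*v^2 = 0.5*0.5*1.225*7.85398e-05*862^2 = 17.87 N

17.87 N


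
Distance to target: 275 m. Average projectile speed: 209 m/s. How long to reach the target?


t = d/v = 275/209 = 1.316 s

1.316 s


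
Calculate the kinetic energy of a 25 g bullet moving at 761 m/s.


E = 0.5*m*v^2 = 0.5*0.025*761^2 = 7239 J

7239 J


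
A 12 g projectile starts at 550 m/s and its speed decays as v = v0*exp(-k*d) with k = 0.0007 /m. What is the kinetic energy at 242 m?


v = v0*exp(-k*d) = 550*exp(-0.0007*242) = 464.294 m/s
E = 0.5*m*v^2 = 0.5*0.012*464.294^2 = 1293 J

1293 J


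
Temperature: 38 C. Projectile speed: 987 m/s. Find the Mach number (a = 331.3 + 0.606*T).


a = 331.3 + 0.606*(38) = 354.328 m/s
M = v/a = 987/354.328 = 2.786

2.786


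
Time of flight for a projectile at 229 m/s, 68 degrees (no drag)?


T = 2*v0*sin(theta)/g = 2*229*sin(68°)/9.81 = 43.29 s

43.29 s


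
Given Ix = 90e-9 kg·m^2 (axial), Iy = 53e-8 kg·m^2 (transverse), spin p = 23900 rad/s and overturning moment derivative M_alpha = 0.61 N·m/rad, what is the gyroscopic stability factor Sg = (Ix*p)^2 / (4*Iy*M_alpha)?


Sg = Ix^2 * p^2 / (4 * Iy * M_alpha) = (90e-9)^2 * 23900^2 / (4 * 53e-8 * 0.61) = 3.578

3.578


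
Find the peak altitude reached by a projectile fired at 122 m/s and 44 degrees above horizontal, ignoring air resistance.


H = (v0*sin(theta))^2 / (2g) = (122*sin(44°))^2 / (2*9.81) = 366.1 m

366.1 m


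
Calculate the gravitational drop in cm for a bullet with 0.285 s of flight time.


drop = 0.5*g*t^2 = 0.5*9.81*0.285^2 = 0.398409 m ≈ 39.84 cm

39.84 cm


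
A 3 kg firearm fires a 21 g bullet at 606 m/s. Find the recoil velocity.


v_recoil = m_p * v_p / m_gun = 0.021 * 606 / 3 = 4.242 m/s

4.242 m/s


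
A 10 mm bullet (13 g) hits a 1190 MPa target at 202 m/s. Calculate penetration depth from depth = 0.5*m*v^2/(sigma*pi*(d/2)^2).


A = pi*(d/2)^2 = pi*(10/2)^2 = 78.5398 mm^2
E = 0.5*m*v^2 = 0.5*0.013*202^2 = 265.226 J
depth = E/(sigma*A) = 265.226 J / (1190 MPa * 78.5398 mm^2) = 265.226/(1190 * 78.5398) m = 0.00283778 m ≈ 2.838 mm

2.838 mm


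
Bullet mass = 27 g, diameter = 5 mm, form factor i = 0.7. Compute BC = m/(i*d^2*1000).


BC = m/(i*d^2*1000) = 27/(0.7 * 5^2 * 1000) = 0.001543

0.001543


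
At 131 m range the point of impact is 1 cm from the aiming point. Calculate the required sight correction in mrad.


1 mrad subtends 1 cm per 10 m of range, so adj = error_cm / (dist_m / 10) = 1 / (131/10) = 0.07634 mrad

0.07634 mrad


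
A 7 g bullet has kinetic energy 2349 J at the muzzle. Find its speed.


v = sqrt(2*E/m) = sqrt(2*2349/0.007) = 819.2 m/s

819.2 m/s


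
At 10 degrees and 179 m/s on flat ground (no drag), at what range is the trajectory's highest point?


R = v0^2*sin(2*theta)/g = 179^2*sin(2*10°)/9.81 = 1117.09 m
apex_dist = R/2 = 1117.09/2 = 558.5 m

558.5 m


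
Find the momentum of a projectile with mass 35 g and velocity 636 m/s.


p = m*v = 0.035*636 = 22.26 kg·m/s

22.26 kg·m/s


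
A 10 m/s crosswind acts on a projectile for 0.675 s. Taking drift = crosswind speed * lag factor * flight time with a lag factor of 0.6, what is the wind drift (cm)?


drift = v_wind * lag * t = 10 * 0.6 * 0.675 = 4.05 m ≈ 405 cm

405 cm


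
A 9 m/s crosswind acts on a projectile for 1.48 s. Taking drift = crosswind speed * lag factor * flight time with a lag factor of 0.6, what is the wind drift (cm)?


drift = v_wind * lag * t = 9 * 0.6 * 1.48 = 7.992 m ≈ 799.2 cm

799.2 cm


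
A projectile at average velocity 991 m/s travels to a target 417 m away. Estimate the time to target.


t = d/v = 417/991 = 0.4208 s

0.4208 s


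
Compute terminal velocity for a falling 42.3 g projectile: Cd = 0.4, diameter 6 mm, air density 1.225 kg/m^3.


A = pi*(d/2)^2 = pi*(6/2000)^2 = 2.82743e-05 m^2
vt = sqrt(2mg/(Cd*rho*A)) = sqrt(2*0.0423*9.81/(0.4 * 1.225 * 2.82743e-05)) = 244.8 m/s

244.8 m/s


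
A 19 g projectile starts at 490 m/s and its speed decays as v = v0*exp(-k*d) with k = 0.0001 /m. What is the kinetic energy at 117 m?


v = v0*exp(-k*d) = 490*exp(-0.0001*117) = 484.3 m/s
E = 0.5*m*v^2 = 0.5*0.019*484.3^2 = 2228 J

2228 J


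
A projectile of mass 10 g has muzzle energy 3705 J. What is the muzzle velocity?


v = sqrt(2*E/m) = sqrt(2*3705/0.01) = 860.8 m/s

860.8 m/s


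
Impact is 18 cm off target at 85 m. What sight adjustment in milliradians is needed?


1 mrad subtends 1 cm per 10 m of range, so adj = error_cm / (dist_m / 10) = 18 / (85/10) = 2.118 mrad

2.118 mrad


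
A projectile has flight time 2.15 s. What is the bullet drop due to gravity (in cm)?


drop = 0.5*g*t^2 = 0.5*9.81*2.15^2 = 22.6734 m ≈ 2267 cm

2267 cm


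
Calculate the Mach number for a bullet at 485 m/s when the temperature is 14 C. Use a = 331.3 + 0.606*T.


a = 331.3 + 0.606*(14) = 339.784 m/s
M = v/a = 485/339.784 = 1.427

1.427


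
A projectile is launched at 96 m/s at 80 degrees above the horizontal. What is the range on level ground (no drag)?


R = v0^2 * sin(2*theta) / g = 96^2 * sin(2*80°) / 9.81 = 321.3 m

321.3 m


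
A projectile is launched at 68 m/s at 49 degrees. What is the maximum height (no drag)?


H = (v0*sin(theta))^2 / (2g) = (68*sin(49°))^2 / (2*9.81) = 134.2 m

134.2 m


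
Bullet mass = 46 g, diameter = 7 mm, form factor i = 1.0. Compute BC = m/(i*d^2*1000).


BC = m/(i*d^2*1000) = 46/(1.0 * 7^2 * 1000) = 0.0009388

0.0009388


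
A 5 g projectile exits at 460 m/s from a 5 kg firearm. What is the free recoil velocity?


v_recoil = m_p * v_p / m_gun = 0.005 * 460 / 5 = 0.46 m/s

0.46 m/s


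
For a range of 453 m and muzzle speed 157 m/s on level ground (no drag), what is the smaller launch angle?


sin(2*theta) = R*g/v0^2 = 453*9.81/157^2 = 0.180288, theta = arcsin(0.180288)/2 = 5.193°

5.193 degrees


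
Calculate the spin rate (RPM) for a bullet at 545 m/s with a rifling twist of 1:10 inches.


twist_m = 10*0.0254 = 0.254 m
spin = v/twist = 545/0.254 = 2145.669 rev/s
RPM = spin*60 = 2145.669*60 ≈ 128740 RPM

128740 RPM


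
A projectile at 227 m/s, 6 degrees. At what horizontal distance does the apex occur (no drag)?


R = v0^2*sin(2*theta)/g = 227^2*sin(2*6°)/9.81 = 1092.1 m
apex_dist = R/2 = 1092.1/2 = 546 m

546 m


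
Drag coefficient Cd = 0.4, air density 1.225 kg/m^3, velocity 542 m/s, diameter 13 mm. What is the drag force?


A = pi*(d/2)^2 = pi*(13/2000)^2 = 1.32732e-04 m^2
Fd = 0.5*Cd*rho*A*v^2 = 0.5*0.4*1.225*1.32732e-04*542^2 = 9.553 N

9.553 N


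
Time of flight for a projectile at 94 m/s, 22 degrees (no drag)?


T = 2*v0*sin(theta)/g = 2*94*sin(22°)/9.81 = 7.179 s

7.179 s


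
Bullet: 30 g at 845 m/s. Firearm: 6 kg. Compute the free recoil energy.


v_r = m_p*v_p/m_gun = 0.03*845/6 = 4.225 m/s, E_r = 0.5*m_gun*v_r^2 = 0.5*6*4.225^2 = 53.55 J

53.55 J


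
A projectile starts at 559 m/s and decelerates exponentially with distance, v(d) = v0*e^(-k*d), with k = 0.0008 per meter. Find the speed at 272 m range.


v = v0*exp(-k*d) = 559*exp(-0.0008*272) = 449.7 m/s

449.7 m/s


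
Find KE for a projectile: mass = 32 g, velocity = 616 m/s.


E = 0.5*m*v^2 = 0.5*0.032*616^2 = 6071 J

6071 J


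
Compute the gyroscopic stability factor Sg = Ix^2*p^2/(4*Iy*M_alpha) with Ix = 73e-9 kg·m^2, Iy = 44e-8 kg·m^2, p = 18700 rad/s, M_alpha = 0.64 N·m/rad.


Sg = Ix^2 * p^2 / (4 * Iy * M_alpha) = (73e-9)^2 * 18700^2 / (4 * 44e-8 * 0.64) = 1.654

1.654


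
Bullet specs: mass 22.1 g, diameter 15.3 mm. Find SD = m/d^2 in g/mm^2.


SD = m/d^2 = 22.1/15.3^2 = 0.09441 g/mm^2

0.09441 g/mm^2


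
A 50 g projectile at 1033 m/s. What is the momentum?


p = m*v = 0.05*1033 = 51.65 kg·m/s

51.65 kg·m/s


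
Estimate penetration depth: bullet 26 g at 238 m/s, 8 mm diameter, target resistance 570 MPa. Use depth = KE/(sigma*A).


A = pi*(d/2)^2 = pi*(8/2)^2 = 50.2655 mm^2
E = 0.5*m*v^2 = 0.5*0.026*238^2 = 736.372 J
depth = E/(sigma*A) = 736.372 J / (570 MPa * 50.2655 mm^2) = 736.372/(570 * 50.2655) m = 0.0257011 m ≈ 25.7 mm

25.7 mm


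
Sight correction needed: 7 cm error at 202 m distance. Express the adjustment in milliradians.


1 mrad subtends 1 cm per 10 m of range, so adj = error_cm / (dist_m / 10) = 7 / (202/10) = 0.3465 mrad

0.3465 mrad


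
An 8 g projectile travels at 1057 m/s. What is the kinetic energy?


E = 0.5*m*v^2 = 0.5*0.008*1057^2 = 4469 J

4469 J


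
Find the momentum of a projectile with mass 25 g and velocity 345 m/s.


p = m*v = 0.025*345 = 8.625 kg·m/s

8.625 kg·m/s


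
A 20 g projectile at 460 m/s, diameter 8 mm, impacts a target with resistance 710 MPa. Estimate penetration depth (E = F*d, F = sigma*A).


A = pi*(d/2)^2 = pi*(8/2)^2 = 50.2655 mm^2
E = 0.5*m*v^2 = 0.5*0.02*460^2 = 2116 J
depth = E/(sigma*A) = 2116 J / (710 MPa * 50.2655 mm^2) = 2116/(710 * 50.2655) m = 0.0592908 m ≈ 59.29 mm

59.29 mm


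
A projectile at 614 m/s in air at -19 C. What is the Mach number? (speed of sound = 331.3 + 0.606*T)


a = 331.3 + 0.606*(-19) = 319.786 m/s
M = v/a = 614/319.786 = 1.92

1.92


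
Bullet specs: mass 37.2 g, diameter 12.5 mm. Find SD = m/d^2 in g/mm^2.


SD = m/d^2 = 37.2/12.5^2 = 0.2381 g/mm^2

0.2381 g/mm^2


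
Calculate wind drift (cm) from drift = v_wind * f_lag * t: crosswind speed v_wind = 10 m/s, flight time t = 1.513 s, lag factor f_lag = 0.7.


drift = v_wind * lag * t = 10 * 0.7 * 1.513 = 10.591 m ≈ 1059 cm

1059 cm


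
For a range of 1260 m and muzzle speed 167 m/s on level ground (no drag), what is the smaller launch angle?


sin(2*theta) = R*g/v0^2 = 1260*9.81/167^2 = 0.443207, theta = arcsin(0.443207)/2 = 13.15°

13.15 degrees


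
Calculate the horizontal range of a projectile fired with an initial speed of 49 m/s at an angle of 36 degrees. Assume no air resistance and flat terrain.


R = v0^2 * sin(2*theta) / g = 49^2 * sin(2*36°) / 9.81 = 232.8 m

232.8 m


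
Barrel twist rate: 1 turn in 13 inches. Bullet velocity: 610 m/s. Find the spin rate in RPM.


twist_m = 13*0.0254 = 0.3302 m
spin = v/twist = 610/0.3302 = 1847.365 rev/s
RPM = spin*60 = 1847.365*60 ≈ 110842 RPM

110842 RPM


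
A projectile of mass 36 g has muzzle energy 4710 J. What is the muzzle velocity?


v = sqrt(2*E/m) = sqrt(2*4710/0.036) = 511.5 m/s

511.5 m/s


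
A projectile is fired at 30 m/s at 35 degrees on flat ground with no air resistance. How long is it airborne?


T = 2*v0*sin(theta)/g = 2*30*sin(35°)/9.81 = 3.508 s

3.508 s


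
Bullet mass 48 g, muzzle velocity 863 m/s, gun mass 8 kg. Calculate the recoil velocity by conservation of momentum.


v_recoil = m_p * v_p / m_gun = 0.048 * 863 / 8 = 5.178 m/s

5.178 m/s


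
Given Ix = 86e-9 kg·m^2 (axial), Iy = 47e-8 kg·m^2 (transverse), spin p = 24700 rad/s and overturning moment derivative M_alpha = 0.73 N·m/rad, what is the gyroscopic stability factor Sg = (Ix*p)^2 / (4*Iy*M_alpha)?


Sg = Ix^2 * p^2 / (4 * Iy * M_alpha) = (86e-9)^2 * 24700^2 / (4 * 47e-8 * 0.73) = 3.288

3.288


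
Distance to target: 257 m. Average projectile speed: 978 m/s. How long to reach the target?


t = d/v = 257/978 = 0.2628 s

0.2628 s


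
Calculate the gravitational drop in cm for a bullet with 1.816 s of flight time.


drop = 0.5*g*t^2 = 0.5*9.81*1.816^2 = 16.176 m ≈ 1618 cm

1618 cm


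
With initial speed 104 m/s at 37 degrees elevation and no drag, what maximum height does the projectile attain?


H = (v0*sin(theta))^2 / (2g) = (104*sin(37°))^2 / (2*9.81) = 199.7 m

199.7 m


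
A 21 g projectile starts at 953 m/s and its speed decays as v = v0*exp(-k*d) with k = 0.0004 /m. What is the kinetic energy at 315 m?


v = v0*exp(-k*d) = 953*exp(-0.0004*315) = 840.179 m/s
E = 0.5*m*v^2 = 0.5*0.021*840.179^2 = 7412 J

7412 J


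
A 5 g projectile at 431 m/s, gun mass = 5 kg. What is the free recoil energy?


v_r = m_p*v_p/m_gun = 0.005*431/5 = 0.431 m/s, E_r = 0.5*m_gun*v_r^2 = 0.5*5*0.431^2 = 0.4644 J

0.4644 J


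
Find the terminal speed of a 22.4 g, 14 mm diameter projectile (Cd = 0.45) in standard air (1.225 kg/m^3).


A = pi*(d/2)^2 = pi*(14/2000)^2 = 1.53938e-04 m^2
vt = sqrt(2mg/(Cd*rho*A)) = sqrt(2*0.0224*9.81/(0.45 * 1.225 * 1.53938e-04)) = 71.97 m/s

71.97 m/s


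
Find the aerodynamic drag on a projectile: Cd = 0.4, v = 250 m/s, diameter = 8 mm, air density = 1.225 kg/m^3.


A = pi*(d/2)^2 = pi*(8/2000)^2 = 5.02655e-05 m^2
Fd = 0.5*Cd*rho*A*v^2 = 0.5*0.4*1.225*5.02655e-05*250^2 = 0.7697 N

0.7697 N


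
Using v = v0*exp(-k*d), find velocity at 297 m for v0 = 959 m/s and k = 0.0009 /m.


v = v0*exp(-k*d) = 959*exp(-0.0009*297) = 734.1 m/s

734.1 m/s


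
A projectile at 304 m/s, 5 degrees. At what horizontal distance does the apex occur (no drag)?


R = v0^2*sin(2*theta)/g = 304^2*sin(2*5°)/9.81 = 1635.87 m
apex_dist = R/2 = 1635.87/2 = 817.9 m

817.9 m


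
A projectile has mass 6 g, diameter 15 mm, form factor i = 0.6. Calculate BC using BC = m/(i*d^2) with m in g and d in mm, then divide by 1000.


BC = m/(i*d^2*1000) = 6/(0.6 * 15^2 * 1000) = 4.444e-05

4.444e-05


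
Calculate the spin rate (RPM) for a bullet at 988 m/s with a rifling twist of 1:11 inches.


twist_m = 11*0.0254 = 0.2794 m
spin = v/twist = 988/0.2794 = 3536.149 rev/s
RPM = spin*60 = 3536.149*60 ≈ 212169 RPM

212169 RPM


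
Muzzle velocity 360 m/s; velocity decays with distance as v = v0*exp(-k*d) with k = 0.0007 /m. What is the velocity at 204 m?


v = v0*exp(-k*d) = 360*exp(-0.0007*204) = 312.1 m/s

312.1 m/s


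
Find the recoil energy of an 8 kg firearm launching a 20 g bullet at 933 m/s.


v_r = m_p*v_p/m_gun = 0.02*933/8 = 2.3325 m/s, E_r = 0.5*m_gun*v_r^2 = 0.5*8*2.3325^2 = 21.76 J

21.76 J


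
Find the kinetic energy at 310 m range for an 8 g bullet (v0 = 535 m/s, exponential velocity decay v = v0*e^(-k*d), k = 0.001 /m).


v = v0*exp(-k*d) = 535*exp(-0.001*310) = 392.394 m/s
E = 0.5*m*v^2 = 0.5*0.008*392.394^2 = 615.9 J

615.9 J


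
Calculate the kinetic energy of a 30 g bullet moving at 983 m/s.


E = 0.5*m*v^2 = 0.5*0.03*983^2 = 14494 J

14494 J


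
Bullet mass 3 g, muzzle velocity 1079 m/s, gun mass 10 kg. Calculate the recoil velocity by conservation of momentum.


v_recoil = m_p * v_p / m_gun = 0.003 * 1079 / 10 = 0.3237 m/s

0.3237 m/s


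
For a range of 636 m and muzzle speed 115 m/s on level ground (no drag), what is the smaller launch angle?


sin(2*theta) = R*g/v0^2 = 636*9.81/115^2 = 0.47177, theta = arcsin(0.47177)/2 = 14.07°

14.07 degrees


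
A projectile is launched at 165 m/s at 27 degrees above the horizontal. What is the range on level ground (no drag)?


R = v0^2 * sin(2*theta) / g = 165^2 * sin(2*27°) / 9.81 = 2245 m

2245 m


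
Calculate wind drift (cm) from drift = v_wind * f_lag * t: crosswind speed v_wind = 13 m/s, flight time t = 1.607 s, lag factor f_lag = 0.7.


drift = v_wind * lag * t = 13 * 0.7 * 1.607 = 14.6237 m ≈ 1462 cm

1462 cm


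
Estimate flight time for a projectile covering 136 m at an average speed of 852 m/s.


t = d/v = 136/852 = 0.1596 s

0.1596 s


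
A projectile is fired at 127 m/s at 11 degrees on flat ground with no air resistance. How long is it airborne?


T = 2*v0*sin(theta)/g = 2*127*sin(11°)/9.81 = 4.94 s

4.94 s


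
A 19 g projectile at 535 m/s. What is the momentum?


p = m*v = 0.019*535 = 10.16 kg·m/s

10.16 kg·m/s


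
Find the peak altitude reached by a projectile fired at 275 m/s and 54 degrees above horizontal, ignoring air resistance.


H = (v0*sin(theta))^2 / (2g) = (275*sin(54°))^2 / (2*9.81) = 2523 m

2523 m


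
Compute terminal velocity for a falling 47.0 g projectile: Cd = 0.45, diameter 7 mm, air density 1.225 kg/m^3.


A = pi*(d/2)^2 = pi*(7/2000)^2 = 3.84845e-05 m^2
vt = sqrt(2mg/(Cd*rho*A)) = sqrt(2*0.047*9.81/(0.45 * 1.225 * 3.84845e-05)) = 208.5 m/s

208.5 m/s


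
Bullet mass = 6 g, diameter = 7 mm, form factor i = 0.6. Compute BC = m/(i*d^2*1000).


BC = m/(i*d^2*1000) = 6/(0.6 * 7^2 * 1000) = 0.0002041

0.0002041


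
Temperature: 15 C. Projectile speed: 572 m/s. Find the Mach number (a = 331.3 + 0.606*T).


a = 331.3 + 0.606*(15) = 340.39 m/s
M = v/a = 572/340.39 = 1.68

1.68


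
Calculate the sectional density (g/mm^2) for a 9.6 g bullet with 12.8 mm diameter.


SD = m/d^2 = 9.6/12.8^2 = 0.05859 g/mm^2

0.05859 g/mm^2


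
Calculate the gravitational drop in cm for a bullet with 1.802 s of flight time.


drop = 0.5*g*t^2 = 0.5*9.81*1.802^2 = 15.9275 m ≈ 1593 cm

1593 cm


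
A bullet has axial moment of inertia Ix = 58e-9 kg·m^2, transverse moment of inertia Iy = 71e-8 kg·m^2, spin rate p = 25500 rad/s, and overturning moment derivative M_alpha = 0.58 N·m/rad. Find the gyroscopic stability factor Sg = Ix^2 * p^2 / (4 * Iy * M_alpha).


Sg = Ix^2 * p^2 / (4 * Iy * M_alpha) = (58e-9)^2 * 25500^2 / (4 * 71e-8 * 0.58) = 1.328

1.328


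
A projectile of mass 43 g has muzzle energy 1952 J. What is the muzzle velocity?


v = sqrt(2*E/m) = sqrt(2*1952/0.043) = 301.3 m/s

301.3 m/s


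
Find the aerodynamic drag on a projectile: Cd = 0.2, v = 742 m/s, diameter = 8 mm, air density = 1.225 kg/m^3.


A = pi*(d/2)^2 = pi*(8/2000)^2 = 5.02655e-05 m^2
Fd = 0.5*Cd*rho*A*v^2 = 0.5*0.2*1.225*5.02655e-05*742^2 = 3.39 N

3.39 N


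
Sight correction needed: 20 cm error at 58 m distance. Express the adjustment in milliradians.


1 mrad subtends 1 cm per 10 m of range, so adj = error_cm / (dist_m / 10) = 20 / (58/10) = 3.448 mrad

3.448 mrad


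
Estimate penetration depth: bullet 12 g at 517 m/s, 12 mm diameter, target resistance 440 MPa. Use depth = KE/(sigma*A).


A = pi*(d/2)^2 = pi*(12/2)^2 = 113.097 mm^2
E = 0.5*m*v^2 = 0.5*0.012*517^2 = 1603.73 J
depth = E/(sigma*A) = 1603.73 J / (440 MPa * 113.097 mm^2) = 1603.73/(440 * 113.097) m = 0.0322275 m ≈ 32.23 mm

32.23 mm


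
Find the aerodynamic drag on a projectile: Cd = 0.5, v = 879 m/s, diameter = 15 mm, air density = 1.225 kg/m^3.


A = pi*(d/2)^2 = pi*(15/2000)^2 = 1.76715e-04 m^2
Fd = 0.5*Cd*rho*A*v^2 = 0.5*0.5*1.225*1.76715e-04*879^2 = 41.81 N

41.81 N


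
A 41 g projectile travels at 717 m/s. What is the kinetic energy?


E = 0.5*m*v^2 = 0.5*0.041*717^2 = 10539 J

10539 J


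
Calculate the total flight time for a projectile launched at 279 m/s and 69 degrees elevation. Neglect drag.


T = 2*v0*sin(theta)/g = 2*279*sin(69°)/9.81 = 53.1 s

53.1 s


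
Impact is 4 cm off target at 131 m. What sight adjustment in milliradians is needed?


1 mrad subtends 1 cm per 10 m of range, so adj = error_cm / (dist_m / 10) = 4 / (131/10) = 0.3053 mrad

0.3053 mrad


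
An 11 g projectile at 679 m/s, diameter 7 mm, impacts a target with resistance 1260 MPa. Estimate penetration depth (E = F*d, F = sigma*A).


A = pi*(d/2)^2 = pi*(7/2)^2 = 38.4845 mm^2
E = 0.5*m*v^2 = 0.5*0.011*679^2 = 2535.73 J
depth = E/(sigma*A) = 2535.73 J / (1260 MPa * 38.4845 mm^2) = 2535.73/(1260 * 38.4845) m = 0.0522933 m ≈ 52.29 mm

52.29 mm


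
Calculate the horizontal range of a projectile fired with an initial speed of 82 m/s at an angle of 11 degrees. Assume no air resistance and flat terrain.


R = v0^2 * sin(2*theta) / g = 82^2 * sin(2*11°) / 9.81 = 256.8 m

256.8 m


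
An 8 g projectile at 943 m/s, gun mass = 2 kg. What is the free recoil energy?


v_r = m_p*v_p/m_gun = 0.008*943/2 = 3.772 m/s, E_r = 0.5*m_gun*v_r^2 = 0.5*2*3.772^2 = 14.23 J

14.23 J


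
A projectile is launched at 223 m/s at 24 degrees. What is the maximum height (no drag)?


H = (v0*sin(theta))^2 / (2g) = (223*sin(24°))^2 / (2*9.81) = 419.3 m

419.3 m


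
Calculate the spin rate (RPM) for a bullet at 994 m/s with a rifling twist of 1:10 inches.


twist_m = 10*0.0254 = 0.254 m
spin = v/twist = 994/0.254 = 3913.386 rev/s
RPM = spin*60 = 3913.386*60 ≈ 234803 RPM

234803 RPM


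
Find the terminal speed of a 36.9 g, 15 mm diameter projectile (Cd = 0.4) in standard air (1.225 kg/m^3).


A = pi*(d/2)^2 = pi*(15/2000)^2 = 1.76715e-04 m^2
vt = sqrt(2mg/(Cd*rho*A)) = sqrt(2*0.0369*9.81/(0.4 * 1.225 * 1.76715e-04)) = 91.44 m/s

91.44 m/s


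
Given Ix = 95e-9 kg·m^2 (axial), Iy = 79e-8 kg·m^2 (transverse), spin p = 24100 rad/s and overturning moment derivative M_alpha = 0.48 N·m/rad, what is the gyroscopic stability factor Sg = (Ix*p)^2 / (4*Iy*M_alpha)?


Sg = Ix^2 * p^2 / (4 * Iy * M_alpha) = (95e-9)^2 * 24100^2 / (4 * 79e-8 * 0.48) = 3.456

3.456


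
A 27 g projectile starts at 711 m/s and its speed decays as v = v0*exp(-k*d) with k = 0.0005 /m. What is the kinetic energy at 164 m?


v = v0*exp(-k*d) = 711*exp(-0.0005*164) = 655.024 m/s
E = 0.5*m*v^2 = 0.5*0.027*655.024^2 = 5792 J

5792 J


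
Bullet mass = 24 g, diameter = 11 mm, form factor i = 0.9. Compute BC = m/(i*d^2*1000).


BC = m/(i*d^2*1000) = 24/(0.9 * 11^2 * 1000) = 0.0002204

0.0002204


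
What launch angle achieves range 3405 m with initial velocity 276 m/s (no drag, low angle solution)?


sin(2*theta) = R*g/v0^2 = 3405*9.81/276^2 = 0.438498, theta = arcsin(0.438498)/2 = 13°

13 degrees


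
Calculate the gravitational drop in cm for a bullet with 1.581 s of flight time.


drop = 0.5*g*t^2 = 0.5*9.81*1.581^2 = 12.2603 m ≈ 1226 cm

1226 cm


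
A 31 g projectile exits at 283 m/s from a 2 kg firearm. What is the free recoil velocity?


v_recoil = m_p * v_p / m_gun = 0.031 * 283 / 2 = 4.386 m/s

4.386 m/s


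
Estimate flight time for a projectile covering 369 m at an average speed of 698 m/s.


t = d/v = 369/698 = 0.5287 s

0.5287 s


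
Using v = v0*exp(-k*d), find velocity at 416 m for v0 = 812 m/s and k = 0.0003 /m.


v = v0*exp(-k*d) = 812*exp(-0.0003*416) = 716.7 m/s

716.7 m/s


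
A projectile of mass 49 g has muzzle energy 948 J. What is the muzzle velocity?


v = sqrt(2*E/m) = sqrt(2*948/0.049) = 196.7 m/s

196.7 m/s


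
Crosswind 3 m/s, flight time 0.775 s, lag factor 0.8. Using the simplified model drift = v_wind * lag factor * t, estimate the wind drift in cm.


drift = v_wind * lag * t = 3 * 0.8 * 0.775 = 1.86 m ≈ 186 cm

186 cm


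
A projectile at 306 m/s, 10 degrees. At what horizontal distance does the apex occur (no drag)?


R = v0^2*sin(2*theta)/g = 306^2*sin(2*10°)/9.81 = 3264.57 m
apex_dist = R/2 = 3264.57/2 = 1632 m

1632 m


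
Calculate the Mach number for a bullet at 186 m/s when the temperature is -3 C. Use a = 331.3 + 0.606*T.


a = 331.3 + 0.606*(-3) = 329.482 m/s
M = v/a = 186/329.482 = 0.5645

0.5645


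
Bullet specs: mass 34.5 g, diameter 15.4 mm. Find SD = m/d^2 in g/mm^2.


SD = m/d^2 = 34.5/15.4^2 = 0.1455 g/mm^2

0.1455 g/mm^2


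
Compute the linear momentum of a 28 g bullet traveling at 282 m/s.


p = m*v = 0.028*282 = 7.896 kg·m/s

7.896 kg·m/s


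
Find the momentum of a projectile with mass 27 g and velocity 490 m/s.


p = m*v = 0.027*490 = 13.23 kg·m/s

13.23 kg·m/s


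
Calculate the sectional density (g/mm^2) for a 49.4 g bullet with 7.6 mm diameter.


SD = m/d^2 = 49.4/7.6^2 = 0.8553 g/mm^2

0.8553 g/mm^2


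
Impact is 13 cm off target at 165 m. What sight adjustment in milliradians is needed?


1 mrad subtends 1 cm per 10 m of range, so adj = error_cm / (dist_m / 10) = 13 / (165/10) = 0.7879 mrad

0.7879 mrad


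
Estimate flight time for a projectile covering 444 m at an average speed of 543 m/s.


t = d/v = 444/543 = 0.8177 s

0.8177 s


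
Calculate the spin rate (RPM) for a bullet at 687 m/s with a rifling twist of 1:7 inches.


twist_m = 7*0.0254 = 0.1778 m
spin = v/twist = 687/0.1778 = 3863.892 rev/s
RPM = spin*60 = 3863.892*60 ≈ 231834 RPM

231834 RPM


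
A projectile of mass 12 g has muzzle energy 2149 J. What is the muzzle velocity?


v = sqrt(2*E/m) = sqrt(2*2149/0.012) = 598.5 m/s

598.5 m/s


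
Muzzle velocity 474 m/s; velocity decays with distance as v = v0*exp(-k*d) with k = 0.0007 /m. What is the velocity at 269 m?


v = v0*exp(-k*d) = 474*exp(-0.0007*269) = 392.6 m/s

392.6 m/s


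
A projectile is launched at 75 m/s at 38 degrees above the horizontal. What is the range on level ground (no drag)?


R = v0^2 * sin(2*theta) / g = 75^2 * sin(2*38°) / 9.81 = 556.4 m

556.4 m


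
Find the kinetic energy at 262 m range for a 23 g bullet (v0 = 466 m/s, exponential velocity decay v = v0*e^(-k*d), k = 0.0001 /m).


v = v0*exp(-k*d) = 466*exp(-0.0001*262) = 453.949 m/s
E = 0.5*m*v^2 = 0.5*0.023*453.949^2 = 2370 J

2370 J


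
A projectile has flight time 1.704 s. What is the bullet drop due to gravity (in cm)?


drop = 0.5*g*t^2 = 0.5*9.81*1.704^2 = 14.2422 m ≈ 1424 cm

1424 cm


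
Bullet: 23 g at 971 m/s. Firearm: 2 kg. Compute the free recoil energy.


v_r = m_p*v_p/m_gun = 0.023*971/2 = 11.1665 m/s, E_r = 0.5*m_gun*v_r^2 = 0.5*2*11.1665^2 = 124.7 J

124.7 J


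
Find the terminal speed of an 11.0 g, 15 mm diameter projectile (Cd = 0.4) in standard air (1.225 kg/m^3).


A = pi*(d/2)^2 = pi*(15/2000)^2 = 1.76715e-04 m^2
vt = sqrt(2mg/(Cd*rho*A)) = sqrt(2*0.011*9.81/(0.4 * 1.225 * 1.76715e-04)) = 49.92 m/s

49.92 m/s


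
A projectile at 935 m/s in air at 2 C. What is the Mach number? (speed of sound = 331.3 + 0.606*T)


a = 331.3 + 0.606*(2) = 332.512 m/s
M = v/a = 935/332.512 = 2.812

2.812


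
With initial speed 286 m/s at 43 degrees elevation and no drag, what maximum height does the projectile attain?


H = (v0*sin(theta))^2 / (2g) = (286*sin(43°))^2 / (2*9.81) = 1939 m

1939 m


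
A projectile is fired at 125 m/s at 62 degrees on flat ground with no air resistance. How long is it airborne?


T = 2*v0*sin(theta)/g = 2*125*sin(62°)/9.81 = 22.5 s

22.5 s


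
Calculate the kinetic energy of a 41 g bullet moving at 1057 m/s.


E = 0.5*m*v^2 = 0.5*0.041*1057^2 = 22904 J

22904 J


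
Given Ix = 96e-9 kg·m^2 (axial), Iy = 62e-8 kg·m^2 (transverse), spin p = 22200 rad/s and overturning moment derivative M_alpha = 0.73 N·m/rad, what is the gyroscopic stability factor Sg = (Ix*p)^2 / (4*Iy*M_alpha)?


Sg = Ix^2 * p^2 / (4 * Iy * M_alpha) = (96e-9)^2 * 22200^2 / (4 * 62e-8 * 0.73) = 2.509

2.509


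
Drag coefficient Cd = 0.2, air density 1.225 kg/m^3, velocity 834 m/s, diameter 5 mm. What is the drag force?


A = pi*(d/2)^2 = pi*(5/2000)^2 = 1.96350e-05 m^2
Fd = 0.5*Cd*rho*A*v^2 = 0.5*0.2*1.225*1.96350e-05*834^2 = 1.673 N

1.673 N


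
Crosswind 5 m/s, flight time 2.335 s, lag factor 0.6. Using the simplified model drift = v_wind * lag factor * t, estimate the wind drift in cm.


drift = v_wind * lag * t = 5 * 0.6 * 2.335 = 7.005 m ≈ 700.5 cm

700.5 cm


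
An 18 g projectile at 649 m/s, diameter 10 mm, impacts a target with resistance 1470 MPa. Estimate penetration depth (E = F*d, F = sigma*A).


A = pi*(d/2)^2 = pi*(10/2)^2 = 78.5398 mm^2
E = 0.5*m*v^2 = 0.5*0.018*649^2 = 3790.81 J
depth = E/(sigma*A) = 3790.81 J / (1470 MPa * 78.5398 mm^2) = 3790.81/(1470 * 78.5398) m = 0.0328341 m ≈ 32.83 mm

32.83 mm


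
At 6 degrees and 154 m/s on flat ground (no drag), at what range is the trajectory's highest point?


R = v0^2*sin(2*theta)/g = 154^2*sin(2*6°)/9.81 = 502.633 m
apex_dist = R/2 = 502.633/2 = 251.3 m

251.3 m


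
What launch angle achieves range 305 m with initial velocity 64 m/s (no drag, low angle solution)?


sin(2*theta) = R*g/v0^2 = 305*9.81/64^2 = 0.730481, theta = arcsin(0.730481)/2 = 23.46°

23.46 degrees


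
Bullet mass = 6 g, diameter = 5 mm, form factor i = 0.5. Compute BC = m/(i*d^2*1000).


BC = m/(i*d^2*1000) = 6/(0.5 * 5^2 * 1000) = 0.00048

0.00048


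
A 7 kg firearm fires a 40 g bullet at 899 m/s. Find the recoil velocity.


v_recoil = m_p * v_p / m_gun = 0.04 * 899 / 7 = 5.137 m/s

5.137 m/s


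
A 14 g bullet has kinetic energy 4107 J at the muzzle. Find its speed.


v = sqrt(2*E/m) = sqrt(2*4107/0.014) = 766 m/s

766 m/s
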